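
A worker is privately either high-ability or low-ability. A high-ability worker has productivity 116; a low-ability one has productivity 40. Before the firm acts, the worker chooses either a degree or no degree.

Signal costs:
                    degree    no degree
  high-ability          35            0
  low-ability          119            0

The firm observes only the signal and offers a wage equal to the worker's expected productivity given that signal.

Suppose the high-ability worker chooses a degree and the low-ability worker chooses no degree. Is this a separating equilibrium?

Yes

Under separation the firm infers type exactly: degree → high-ability (pays 116), no degree → low-ability (pays 40).
High-ability: degree gives 116 − 35 = 81; no degree gives 40 − 0 = 40. No deviation. ✓
Low-ability: no degree gives 40 − 0 = 40; degree gives 116 − 119 = -3. No deviation. ✓
Both incentive constraints hold.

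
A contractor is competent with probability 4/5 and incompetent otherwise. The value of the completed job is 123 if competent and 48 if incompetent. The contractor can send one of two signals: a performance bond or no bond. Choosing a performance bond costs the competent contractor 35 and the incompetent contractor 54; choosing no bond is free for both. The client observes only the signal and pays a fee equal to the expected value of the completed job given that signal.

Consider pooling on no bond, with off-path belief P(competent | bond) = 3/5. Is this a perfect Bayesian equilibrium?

Yes

At the pooled signal (no bond) the client holds the prior 4/5 and pays 4/5·123 + 1/5·48 = 108. Off-path (bond) belief 3/5 gives 3/5·123 + 2/5·48 = 93.
Competent: no bond gives 108 − 0 = 108; bond gives 93 − 35 = 58. Stays. ✓
Incompetent: no bond gives 108 − 0 = 108; bond gives 93 − 54 = 39. Stays. ✓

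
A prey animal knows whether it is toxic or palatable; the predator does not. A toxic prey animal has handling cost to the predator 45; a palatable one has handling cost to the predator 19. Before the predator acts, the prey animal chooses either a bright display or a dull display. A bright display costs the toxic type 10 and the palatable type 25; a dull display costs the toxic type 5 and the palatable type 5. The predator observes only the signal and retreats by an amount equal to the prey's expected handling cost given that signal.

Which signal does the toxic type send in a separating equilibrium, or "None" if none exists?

Try toxic → bright display, palatable → dull display:
  If types separate, bright display earns payment 45 and dull display earns 19.
  Toxic: bright display gives 45 − 10 = 35; dull display gives 19 − 5 = 14. No deviation. ✓
  Palatable: dull display gives 19 − 5 = 14; bright display gives 45 − 25 = 20. Would deviate. ✗
Try toxic → dull display, palatable → bright display:
  If types separate, dull display earns payment 45 and bright display earns 19.
  Toxic: dull display gives 45 − 5 = 40; bright display gives 19 − 10 = 9. No deviation. ✓
  Palatable: bright display gives 19 − 25 = -6; dull display gives 45 − 5 = 40. Would deviate. ✗
Neither assignment is incentive-compatible.

None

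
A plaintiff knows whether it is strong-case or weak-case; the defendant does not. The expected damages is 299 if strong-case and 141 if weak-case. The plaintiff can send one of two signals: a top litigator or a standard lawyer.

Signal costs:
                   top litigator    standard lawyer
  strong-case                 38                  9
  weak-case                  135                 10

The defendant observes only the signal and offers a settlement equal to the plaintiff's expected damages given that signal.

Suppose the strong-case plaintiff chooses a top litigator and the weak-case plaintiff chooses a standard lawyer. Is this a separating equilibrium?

Under separation the defendant infers type exactly: top litigator → strong-case (pays 299), standard lawyer → weak-case (pays 141).
Strong-case: top litigator gives 299 − 38 = 261; standard lawyer gives 141 − 9 = 132. No deviation. ✓
Weak-case: standard lawyer gives 141 − 10 = 131; top litigator gives 299 − 135 = 164. Would deviate. ✗

No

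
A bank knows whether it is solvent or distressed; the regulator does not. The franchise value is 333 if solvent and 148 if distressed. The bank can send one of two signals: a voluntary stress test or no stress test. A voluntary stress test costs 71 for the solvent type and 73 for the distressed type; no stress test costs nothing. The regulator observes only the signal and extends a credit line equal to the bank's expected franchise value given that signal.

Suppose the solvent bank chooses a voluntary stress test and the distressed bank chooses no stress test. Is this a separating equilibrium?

No

Under separation the regulator infers type exactly: stress test → solvent (pays 333), no stress test → distressed (pays 148).
Solvent: stress test gives 333 − 71 = 262; no stress test gives 148 − 0 = 148. No deviation. ✓
Distressed: no stress test gives 148 − 0 = 148; stress test gives 333 − 73 = 260. Would deviate. ✗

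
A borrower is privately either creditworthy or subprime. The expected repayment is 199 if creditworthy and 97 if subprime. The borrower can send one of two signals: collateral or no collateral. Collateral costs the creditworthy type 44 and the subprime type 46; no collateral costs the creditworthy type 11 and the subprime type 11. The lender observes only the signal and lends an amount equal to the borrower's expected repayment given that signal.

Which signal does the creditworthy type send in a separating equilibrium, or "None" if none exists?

None

Try creditworthy → collateral, subprime → no collateral:
  If types separate, collateral earns payment 199 and no collateral earns 97.
  Creditworthy: collateral gives 199 − 44 = 155; no collateral gives 97 − 11 = 86. No deviation. ✓
  Subprime: no collateral gives 97 − 11 = 86; collateral gives 199 − 46 = 153. Would deviate. ✗
Try creditworthy → no collateral, subprime → collateral:
  If types separate, no collateral earns payment 199 and collateral earns 97.
  Creditworthy: no collateral gives 199 − 11 = 188; collateral gives 97 − 44 = 53. No deviation. ✓
  Subprime: collateral gives 97 − 46 = 51; no collateral gives 199 − 11 = 188. Would deviate. ✗
Neither assignment is incentive-compatible.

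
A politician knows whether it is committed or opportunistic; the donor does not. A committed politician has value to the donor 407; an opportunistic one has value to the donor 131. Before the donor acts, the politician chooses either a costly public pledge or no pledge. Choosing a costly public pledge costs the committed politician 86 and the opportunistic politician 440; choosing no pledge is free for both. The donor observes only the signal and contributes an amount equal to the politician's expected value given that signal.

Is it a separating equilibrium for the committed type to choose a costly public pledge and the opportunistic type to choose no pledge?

Yes

Under separation the donor infers type exactly: pledge → committed (pays 407), no pledge → opportunistic (pays 131).
Committed: pledge gives 407 − 86 = 321; no pledge gives 131 − 0 = 131. No deviation. ✓
Opportunistic: no pledge gives 131 − 0 = 131; pledge gives 407 − 440 = -33. No deviation. ✓
Both incentive constraints hold.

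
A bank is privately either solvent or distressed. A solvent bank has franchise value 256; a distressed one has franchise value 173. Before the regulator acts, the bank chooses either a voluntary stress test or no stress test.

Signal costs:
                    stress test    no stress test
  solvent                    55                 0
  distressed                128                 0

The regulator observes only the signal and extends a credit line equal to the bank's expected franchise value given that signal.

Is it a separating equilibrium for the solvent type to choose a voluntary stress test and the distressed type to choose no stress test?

Yes

If types separate, stress test earns payment 256 and no stress test earns 173.
Solvent: stress test gives 256 − 55 = 201; no stress test gives 173 − 0 = 173. No deviation. ✓
Distressed: no stress test gives 173 − 0 = 173; stress test gives 256 − 128 = 128. No deviation. ✓
Neither type gains from mimicking the other.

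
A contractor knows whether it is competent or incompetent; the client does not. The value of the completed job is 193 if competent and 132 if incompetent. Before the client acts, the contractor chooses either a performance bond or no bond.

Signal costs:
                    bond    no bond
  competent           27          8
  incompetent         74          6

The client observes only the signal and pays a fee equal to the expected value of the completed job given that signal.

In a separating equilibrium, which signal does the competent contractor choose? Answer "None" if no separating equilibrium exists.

Try competent → bond, incompetent → no bond:
  Under separation the client infers type exactly: bond → competent (pays 193), no bond → incompetent (pays 132).
  Competent: bond gives 193 − 27 = 166; no bond gives 132 − 8 = 124. No deviation. ✓
  Incompetent: no bond gives 132 − 6 = 126; bond gives 193 − 74 = 119. No deviation. ✓
Both hold — the competent type sends bond.

bond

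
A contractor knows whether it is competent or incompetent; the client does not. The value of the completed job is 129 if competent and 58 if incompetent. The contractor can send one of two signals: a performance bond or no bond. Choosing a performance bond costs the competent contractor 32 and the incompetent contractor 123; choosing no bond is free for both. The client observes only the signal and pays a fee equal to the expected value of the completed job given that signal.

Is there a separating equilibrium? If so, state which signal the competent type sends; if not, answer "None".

Try competent → bond, incompetent → no bond:
  Under separation the client infers type exactly: bond → competent (pays 129), no bond → incompetent (pays 58).
  Competent: bond gives 129 − 32 = 97; no bond gives 58 − 0 = 58. No deviation. ✓
  Incompetent: no bond gives 58 − 0 = 58; bond gives 129 − 123 = 6. No deviation. ✓
Both hold — the competent type sends bond.

bond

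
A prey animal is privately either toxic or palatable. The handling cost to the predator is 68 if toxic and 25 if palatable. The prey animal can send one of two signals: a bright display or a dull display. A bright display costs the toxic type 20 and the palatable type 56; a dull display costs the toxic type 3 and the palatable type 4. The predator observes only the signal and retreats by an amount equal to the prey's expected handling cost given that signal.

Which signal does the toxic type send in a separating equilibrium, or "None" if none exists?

Try toxic → bright display, palatable → dull display:
  Under separation the predator infers type exactly: bright display → toxic (pays 68), dull display → palatable (pays 25).
  Toxic: bright display gives 68 − 20 = 48; dull display gives 25 − 3 = 22. No deviation. ✓
  Palatable: dull display gives 25 − 4 = 21; bright display gives 68 − 56 = 12. No deviation. ✓
Both hold — the toxic type sends bright display.

bright display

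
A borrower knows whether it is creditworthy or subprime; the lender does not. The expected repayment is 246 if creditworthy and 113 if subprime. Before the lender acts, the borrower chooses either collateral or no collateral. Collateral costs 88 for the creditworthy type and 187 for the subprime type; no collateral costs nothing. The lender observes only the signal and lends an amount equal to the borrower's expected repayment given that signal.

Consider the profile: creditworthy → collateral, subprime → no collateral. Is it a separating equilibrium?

Yes

If types separate, collateral earns payment 246 and no collateral earns 113.
Creditworthy: collateral gives 246 − 88 = 158; no collateral gives 113 − 0 = 113. No deviation. ✓
Subprime: no collateral gives 113 − 0 = 113; collateral gives 246 − 187 = 59. No deviation. ✓
Neither type gains from mimicking the other.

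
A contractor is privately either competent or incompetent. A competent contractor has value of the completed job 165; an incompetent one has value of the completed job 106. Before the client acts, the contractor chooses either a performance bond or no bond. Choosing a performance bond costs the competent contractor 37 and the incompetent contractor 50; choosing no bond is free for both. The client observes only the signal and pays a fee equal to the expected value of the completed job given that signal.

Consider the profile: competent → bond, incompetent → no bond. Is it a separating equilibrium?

If types separate, bond earns payment 165 and no bond earns 106.
Competent: bond gives 165 − 37 = 128; no bond gives 106 − 0 = 106. No deviation. ✓
Incompetent: no bond gives 106 − 0 = 106; bond gives 165 − 50 = 115. Would deviate. ✗

No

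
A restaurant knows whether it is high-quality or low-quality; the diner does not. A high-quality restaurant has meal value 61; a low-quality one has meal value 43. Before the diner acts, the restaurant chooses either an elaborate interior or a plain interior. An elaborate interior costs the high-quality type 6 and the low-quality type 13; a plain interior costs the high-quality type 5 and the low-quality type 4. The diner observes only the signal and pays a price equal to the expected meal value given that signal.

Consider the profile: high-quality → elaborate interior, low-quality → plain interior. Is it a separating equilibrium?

No

If types separate, elaborate interior earns payment 61 and plain interior earns 43.
High-quality: elaborate interior gives 61 − 6 = 55; plain interior gives 43 − 5 = 38. No deviation. ✓
Low-quality: plain interior gives 43 − 4 = 39; elaborate interior gives 61 − 13 = 48. Would deviate. ✗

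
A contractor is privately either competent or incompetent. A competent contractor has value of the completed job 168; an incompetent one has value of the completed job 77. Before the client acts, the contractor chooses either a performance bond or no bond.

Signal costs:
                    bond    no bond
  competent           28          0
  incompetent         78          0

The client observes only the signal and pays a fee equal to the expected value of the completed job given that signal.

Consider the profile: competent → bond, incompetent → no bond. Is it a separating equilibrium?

Under separation the client infers type exactly: bond → competent (pays 168), no bond → incompetent (pays 77).
Competent: bond gives 168 − 28 = 140; no bond gives 77 − 0 = 77. No deviation. ✓
Incompetent: no bond gives 77 − 0 = 77; bond gives 168 − 78 = 90. Would deviate. ✗

No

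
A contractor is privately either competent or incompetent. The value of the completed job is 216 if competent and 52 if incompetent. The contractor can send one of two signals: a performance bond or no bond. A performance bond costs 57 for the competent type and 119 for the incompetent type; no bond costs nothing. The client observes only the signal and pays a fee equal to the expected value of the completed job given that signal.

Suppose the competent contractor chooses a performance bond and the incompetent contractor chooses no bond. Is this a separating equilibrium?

Under separation the client infers type exactly: bond → competent (pays 216), no bond → incompetent (pays 52).
Competent: bond gives 216 − 57 = 159; no bond gives 52 − 0 = 52. No deviation. ✓
Incompetent: no bond gives 52 − 0 = 52; bond gives 216 − 119 = 97. Would deviate. ✗

No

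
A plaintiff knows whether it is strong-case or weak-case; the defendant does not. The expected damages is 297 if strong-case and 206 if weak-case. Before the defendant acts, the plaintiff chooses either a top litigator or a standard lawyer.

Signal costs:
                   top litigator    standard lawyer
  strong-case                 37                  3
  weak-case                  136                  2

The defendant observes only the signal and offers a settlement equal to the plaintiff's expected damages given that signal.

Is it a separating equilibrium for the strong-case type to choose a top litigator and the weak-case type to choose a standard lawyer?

Under separation the defendant infers type exactly: top litigator → strong-case (pays 297), standard lawyer → weak-case (pays 206).
Strong-case: top litigator gives 297 − 37 = 260; standard lawyer gives 206 − 3 = 203. No deviation. ✓
Weak-case: standard lawyer gives 206 − 2 = 204; top litigator gives 297 − 136 = 161. No deviation. ✓
Neither type gains from mimicking the other.

Yes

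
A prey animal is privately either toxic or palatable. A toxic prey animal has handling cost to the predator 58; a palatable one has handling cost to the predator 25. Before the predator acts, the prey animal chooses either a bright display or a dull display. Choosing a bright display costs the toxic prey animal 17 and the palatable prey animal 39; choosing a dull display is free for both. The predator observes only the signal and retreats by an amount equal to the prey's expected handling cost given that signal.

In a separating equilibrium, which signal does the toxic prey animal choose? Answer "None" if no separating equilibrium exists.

Try toxic → bright display, palatable → dull display:
  Under separation the predator infers type exactly: bright display → toxic (pays 58), dull display → palatable (pays 25).
  Toxic: bright display gives 58 − 17 = 41; dull display gives 25 − 0 = 25. No deviation. ✓
  Palatable: dull display gives 25 − 0 = 25; bright display gives 58 − 39 = 19. No deviation. ✓
Both hold — the toxic type sends bright display.

bright display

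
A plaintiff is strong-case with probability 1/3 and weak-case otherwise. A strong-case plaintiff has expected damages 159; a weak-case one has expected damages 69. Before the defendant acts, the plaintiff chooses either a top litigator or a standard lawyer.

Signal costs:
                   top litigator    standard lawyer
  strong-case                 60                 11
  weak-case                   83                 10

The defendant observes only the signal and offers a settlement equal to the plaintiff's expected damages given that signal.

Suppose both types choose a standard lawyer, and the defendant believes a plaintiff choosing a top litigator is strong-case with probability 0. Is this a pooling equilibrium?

Yes

On the equilibrium path (standard lawyer) the defendant holds the prior 1/3 and pays 1/3·159 + 2/3·69 = 99. Off-path (top litigator) belief 0 gives 0·159 + 1·69 = 69.
Strong-case: standard lawyer gives 99 − 11 = 88; top litigator gives 69 − 60 = 9. Stays. ✓
Weak-case: standard lawyer gives 99 − 10 = 89; top litigator gives 69 − 83 = -14. Stays. ✓
Beliefs are Bayes-consistent on-path and both types best-respond.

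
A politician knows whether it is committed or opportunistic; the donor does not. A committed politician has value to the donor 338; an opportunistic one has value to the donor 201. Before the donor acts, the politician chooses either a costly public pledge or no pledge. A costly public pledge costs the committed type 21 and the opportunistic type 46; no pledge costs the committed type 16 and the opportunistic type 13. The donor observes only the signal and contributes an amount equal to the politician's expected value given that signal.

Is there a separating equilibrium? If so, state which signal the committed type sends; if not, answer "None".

Try committed → pledge, opportunistic → no pledge:
  If types separate, pledge earns payment 338 and no pledge earns 201.
  Committed: pledge gives 338 − 21 = 317; no pledge gives 201 − 16 = 185. No deviation. ✓
  Opportunistic: no pledge gives 201 − 13 = 188; pledge gives 338 − 46 = 292. Would deviate. ✗
Try committed → no pledge, opportunistic → pledge:
  If types separate, no pledge earns payment 338 and pledge earns 201.
  Committed: no pledge gives 338 − 16 = 322; pledge gives 201 − 21 = 180. No deviation. ✓
  Opportunistic: pledge gives 201 − 46 = 155; no pledge gives 338 − 13 = 325. Would deviate. ✗
Neither assignment is incentive-compatible.

None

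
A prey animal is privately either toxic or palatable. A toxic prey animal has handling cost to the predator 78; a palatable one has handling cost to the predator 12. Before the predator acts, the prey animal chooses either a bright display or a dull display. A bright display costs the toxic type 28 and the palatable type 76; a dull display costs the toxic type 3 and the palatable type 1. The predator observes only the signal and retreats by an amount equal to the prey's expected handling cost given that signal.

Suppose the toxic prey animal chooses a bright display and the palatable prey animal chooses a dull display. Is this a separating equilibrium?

If types separate, bright display earns payment 78 and dull display earns 12.
Toxic: bright display gives 78 − 28 = 50; dull display gives 12 − 3 = 9. No deviation. ✓
Palatable: dull display gives 12 − 1 = 11; bright display gives 78 − 76 = 2. No deviation. ✓
Neither type gains from mimicking the other.

Yes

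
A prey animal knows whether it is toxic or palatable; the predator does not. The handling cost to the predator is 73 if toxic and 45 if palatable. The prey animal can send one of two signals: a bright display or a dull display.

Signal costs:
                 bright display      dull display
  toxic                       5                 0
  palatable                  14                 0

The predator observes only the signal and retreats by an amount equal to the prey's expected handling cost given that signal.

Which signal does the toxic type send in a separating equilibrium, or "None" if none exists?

None

Try toxic → bright display, palatable → dull display:
  If types separate, bright display earns payment 73 and dull display earns 45.
  Toxic: bright display gives 73 − 5 = 68; dull display gives 45 − 0 = 45. No deviation. ✓
  Palatable: dull display gives 45 − 0 = 45; bright display gives 73 − 14 = 59. Would deviate. ✗
Try toxic → dull display, palatable → bright display:
  If types separate, dull display earns payment 73 and bright display earns 45.
  Toxic: dull display gives 73 − 0 = 73; bright display gives 45 − 5 = 40. No deviation. ✓
  Palatable: bright display gives 45 − 14 = 31; dull display gives 73 − 0 = 73. Would deviate. ✗
Neither assignment is incentive-compatible.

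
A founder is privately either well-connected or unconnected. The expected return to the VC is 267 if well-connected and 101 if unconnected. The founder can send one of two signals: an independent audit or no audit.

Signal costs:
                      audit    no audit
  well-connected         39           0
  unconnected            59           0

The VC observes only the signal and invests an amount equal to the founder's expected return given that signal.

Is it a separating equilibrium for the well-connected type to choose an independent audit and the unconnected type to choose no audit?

No

Under separation the VC infers type exactly: audit → well-connected (pays 267), no audit → unconnected (pays 101).
Well-connected: audit gives 267 − 39 = 228; no audit gives 101 − 0 = 101. No deviation. ✓
Unconnected: no audit gives 101 − 0 = 101; audit gives 267 − 59 = 208. Would deviate. ✗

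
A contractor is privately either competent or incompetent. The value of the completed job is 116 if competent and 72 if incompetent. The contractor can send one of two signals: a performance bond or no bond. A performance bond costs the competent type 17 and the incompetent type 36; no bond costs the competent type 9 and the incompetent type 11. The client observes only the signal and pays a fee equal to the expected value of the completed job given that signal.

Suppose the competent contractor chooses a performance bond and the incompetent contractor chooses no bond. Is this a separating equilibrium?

No

Under separation the client infers type exactly: bond → competent (pays 116), no bond → incompetent (pays 72).
Competent: bond gives 116 − 17 = 99; no bond gives 72 − 9 = 63. No deviation. ✓
Incompetent: no bond gives 72 − 11 = 61; bond gives 116 − 36 = 80. Would deviate. ✗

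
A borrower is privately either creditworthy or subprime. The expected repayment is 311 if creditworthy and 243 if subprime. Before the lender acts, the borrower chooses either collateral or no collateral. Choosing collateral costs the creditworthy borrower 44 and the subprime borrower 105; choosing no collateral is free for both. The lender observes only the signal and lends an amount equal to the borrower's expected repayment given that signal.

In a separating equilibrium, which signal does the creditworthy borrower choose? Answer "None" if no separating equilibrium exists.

collateral

Try creditworthy → collateral, subprime → no collateral:
  If types separate, collateral earns payment 311 and no collateral earns 243.
  Creditworthy: collateral gives 311 − 44 = 267; no collateral gives 243 − 0 = 243. No deviation. ✓
  Subprime: no collateral gives 243 − 0 = 243; collateral gives 311 − 105 = 206. No deviation. ✓
Both hold — the creditworthy type sends collateral.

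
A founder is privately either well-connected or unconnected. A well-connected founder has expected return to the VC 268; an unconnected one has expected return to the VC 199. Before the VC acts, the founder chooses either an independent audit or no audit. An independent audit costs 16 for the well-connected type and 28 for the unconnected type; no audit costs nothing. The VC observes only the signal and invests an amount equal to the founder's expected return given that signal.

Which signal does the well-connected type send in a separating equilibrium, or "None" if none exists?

Try well-connected → audit, unconnected → no audit:
  If types separate, audit earns payment 268 and no audit earns 199.
  Well-connected: audit gives 268 − 16 = 252; no audit gives 199 − 0 = 199. No deviation. ✓
  Unconnected: no audit gives 199 − 0 = 199; audit gives 268 − 28 = 240. Would deviate. ✗
Try well-connected → no audit, unconnected → audit:
  If types separate, no audit earns payment 268 and audit earns 199.
  Well-connected: no audit gives 268 − 0 = 268; audit gives 199 − 16 = 183. No deviation. ✓
  Unconnected: audit gives 199 − 28 = 171; no audit gives 268 − 0 = 268. Would deviate. ✗
Neither assignment is incentive-compatible.

None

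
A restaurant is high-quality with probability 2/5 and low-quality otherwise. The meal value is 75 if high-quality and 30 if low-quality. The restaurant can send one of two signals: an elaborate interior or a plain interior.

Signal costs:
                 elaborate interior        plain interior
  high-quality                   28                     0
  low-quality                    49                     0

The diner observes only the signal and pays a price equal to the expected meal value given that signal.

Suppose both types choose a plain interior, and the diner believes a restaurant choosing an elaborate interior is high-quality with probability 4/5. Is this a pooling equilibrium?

Yes

At the pooled signal (plain interior) the diner holds the prior 2/5 and pays 2/5·75 + 3/5·30 = 48. Off-path (elaborate interior) belief 4/5 gives 4/5·75 + 1/5·30 = 66.
High-quality: plain interior gives 48 − 0 = 48; elaborate interior gives 66 − 28 = 38. Stays. ✓
Low-quality: plain interior gives 48 − 0 = 48; elaborate interior gives 66 − 49 = 17. Stays. ✓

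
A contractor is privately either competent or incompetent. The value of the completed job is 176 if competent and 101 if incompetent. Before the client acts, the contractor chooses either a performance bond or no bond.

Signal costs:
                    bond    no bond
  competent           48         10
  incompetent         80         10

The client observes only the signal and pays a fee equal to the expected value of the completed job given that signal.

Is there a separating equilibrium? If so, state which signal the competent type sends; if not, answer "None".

None

Try competent → bond, incompetent → no bond:
  Under separation the client infers type exactly: bond → competent (pays 176), no bond → incompetent (pays 101).
  Competent: bond gives 176 − 48 = 128; no bond gives 101 − 10 = 91. No deviation. ✓
  Incompetent: no bond gives 101 − 10 = 91; bond gives 176 − 80 = 96. Would deviate. ✗
Try competent → no bond, incompetent → bond:
  Under separation the client infers type exactly: no bond → competent (pays 176), bond → incompetent (pays 101).
  Competent: no bond gives 176 − 10 = 166; bond gives 101 − 48 = 53. No deviation. ✓
  Incompetent: bond gives 101 − 80 = 21; no bond gives 176 − 10 = 166. Would deviate. ✗
Neither assignment is incentive-compatible.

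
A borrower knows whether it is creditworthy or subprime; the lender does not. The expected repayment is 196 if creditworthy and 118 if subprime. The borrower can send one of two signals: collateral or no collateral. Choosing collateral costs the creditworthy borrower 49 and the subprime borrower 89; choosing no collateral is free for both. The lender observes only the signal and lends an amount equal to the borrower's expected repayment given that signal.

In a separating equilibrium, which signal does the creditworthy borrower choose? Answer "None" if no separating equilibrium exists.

collateral

Try creditworthy → collateral, subprime → no collateral:
  Under separation the lender infers type exactly: collateral → creditworthy (pays 196), no collateral → subprime (pays 118).
  Creditworthy: collateral gives 196 − 49 = 147; no collateral gives 118 − 0 = 118. No deviation. ✓
  Subprime: no collateral gives 118 − 0 = 118; collateral gives 196 − 89 = 107. No deviation. ✓
Both hold — the creditworthy type sends collateral.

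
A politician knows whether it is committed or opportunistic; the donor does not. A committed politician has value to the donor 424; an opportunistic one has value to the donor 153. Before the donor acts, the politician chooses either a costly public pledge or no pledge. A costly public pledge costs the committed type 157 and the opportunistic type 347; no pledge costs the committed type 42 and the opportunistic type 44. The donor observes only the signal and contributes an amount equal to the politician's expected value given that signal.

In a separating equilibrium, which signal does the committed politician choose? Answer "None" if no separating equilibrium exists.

Try committed → pledge, opportunistic → no pledge:
  If types separate, pledge earns payment 424 and no pledge earns 153.
  Committed: pledge gives 424 − 157 = 267; no pledge gives 153 − 42 = 111. No deviation. ✓
  Opportunistic: no pledge gives 153 − 44 = 109; pledge gives 424 − 347 = 77. No deviation. ✓
Both hold — the committed type sends pledge.

pledge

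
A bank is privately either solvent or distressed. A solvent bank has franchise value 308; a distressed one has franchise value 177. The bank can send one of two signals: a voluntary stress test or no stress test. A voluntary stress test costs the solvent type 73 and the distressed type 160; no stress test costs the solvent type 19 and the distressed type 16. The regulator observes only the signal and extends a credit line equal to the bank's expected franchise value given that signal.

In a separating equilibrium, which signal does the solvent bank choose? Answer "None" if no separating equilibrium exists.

stress test

Try solvent → stress test, distressed → no stress test:
  If types separate, stress test earns payment 308 and no stress test earns 177.
  Solvent: stress test gives 308 − 73 = 235; no stress test gives 177 − 19 = 158. No deviation. ✓
  Distressed: no stress test gives 177 − 16 = 161; stress test gives 308 − 160 = 148. No deviation. ✓
Both hold — the solvent type sends stress test.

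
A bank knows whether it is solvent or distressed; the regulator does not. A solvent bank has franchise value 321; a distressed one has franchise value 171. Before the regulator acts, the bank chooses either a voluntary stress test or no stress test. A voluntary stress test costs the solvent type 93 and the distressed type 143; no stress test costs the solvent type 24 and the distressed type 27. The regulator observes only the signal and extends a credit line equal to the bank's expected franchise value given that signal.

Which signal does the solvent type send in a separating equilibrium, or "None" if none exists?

Try solvent → stress test, distressed → no stress test:
  If types separate, stress test earns payment 321 and no stress test earns 171.
  Solvent: stress test gives 321 − 93 = 228; no stress test gives 171 − 24 = 147. No deviation. ✓
  Distressed: no stress test gives 171 − 27 = 144; stress test gives 321 − 143 = 178. Would deviate. ✗
Try solvent → no stress test, distressed → stress test:
  If types separate, no stress test earns payment 321 and stress test earns 171.
  Solvent: no stress test gives 321 − 24 = 297; stress test gives 171 − 93 = 78. No deviation. ✓
  Distressed: stress test gives 171 − 143 = 28; no stress test gives 321 − 27 = 294. Would deviate. ✗
Neither assignment is incentive-compatible.

None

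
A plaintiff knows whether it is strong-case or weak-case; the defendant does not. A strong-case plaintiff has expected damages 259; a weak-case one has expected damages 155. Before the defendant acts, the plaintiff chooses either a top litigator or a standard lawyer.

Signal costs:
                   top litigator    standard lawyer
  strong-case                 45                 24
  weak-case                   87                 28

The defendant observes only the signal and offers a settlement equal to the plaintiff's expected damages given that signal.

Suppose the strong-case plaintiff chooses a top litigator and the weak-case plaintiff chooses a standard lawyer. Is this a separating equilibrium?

No

If types separate, top litigator earns payment 259 and standard lawyer earns 155.
Strong-case: top litigator gives 259 − 45 = 214; standard lawyer gives 155 − 24 = 131. No deviation. ✓
Weak-case: standard lawyer gives 155 − 28 = 127; top litigator gives 259 − 87 = 172. Would deviate. ✗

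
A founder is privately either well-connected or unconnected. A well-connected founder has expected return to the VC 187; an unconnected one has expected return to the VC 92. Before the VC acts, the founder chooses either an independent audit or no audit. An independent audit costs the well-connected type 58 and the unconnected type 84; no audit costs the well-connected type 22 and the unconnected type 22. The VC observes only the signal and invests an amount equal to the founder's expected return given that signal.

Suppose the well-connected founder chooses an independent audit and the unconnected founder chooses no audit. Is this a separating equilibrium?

Under separation the VC infers type exactly: audit → well-connected (pays 187), no audit → unconnected (pays 92).
Well-connected: audit gives 187 − 58 = 129; no audit gives 92 − 22 = 70. No deviation. ✓
Unconnected: no audit gives 92 − 22 = 70; audit gives 187 − 84 = 103. Would deviate. ✗

No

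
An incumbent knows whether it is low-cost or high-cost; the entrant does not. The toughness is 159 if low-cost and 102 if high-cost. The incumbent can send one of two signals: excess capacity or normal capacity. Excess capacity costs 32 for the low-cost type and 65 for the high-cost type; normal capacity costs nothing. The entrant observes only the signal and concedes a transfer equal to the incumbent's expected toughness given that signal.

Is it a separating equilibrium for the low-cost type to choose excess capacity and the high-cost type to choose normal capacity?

Yes

Under separation the entrant infers type exactly: excess capacity → low-cost (pays 159), normal capacity → high-cost (pays 102).
Low-cost: excess capacity gives 159 − 32 = 127; normal capacity gives 102 − 0 = 102. No deviation. ✓
High-cost: normal capacity gives 102 − 0 = 102; excess capacity gives 159 − 65 = 94. No deviation. ✓
Neither type gains from mimicking the other.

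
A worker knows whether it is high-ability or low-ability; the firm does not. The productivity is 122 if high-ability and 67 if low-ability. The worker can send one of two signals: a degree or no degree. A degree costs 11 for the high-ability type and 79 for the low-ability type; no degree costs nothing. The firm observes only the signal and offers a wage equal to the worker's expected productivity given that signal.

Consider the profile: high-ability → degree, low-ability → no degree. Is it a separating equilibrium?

If types separate, degree earns payment 122 and no degree earns 67.
High-ability: degree gives 122 − 11 = 111; no degree gives 67 − 0 = 67. No deviation. ✓
Low-ability: no degree gives 67 − 0 = 67; degree gives 122 − 79 = 43. No deviation. ✓
Both incentive constraints hold.

Yes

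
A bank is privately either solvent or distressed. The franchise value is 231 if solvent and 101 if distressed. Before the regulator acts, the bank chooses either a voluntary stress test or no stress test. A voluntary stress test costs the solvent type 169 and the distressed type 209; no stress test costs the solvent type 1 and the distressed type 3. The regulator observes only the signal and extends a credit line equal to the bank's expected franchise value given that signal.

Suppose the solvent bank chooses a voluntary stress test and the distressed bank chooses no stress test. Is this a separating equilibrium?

No

Under separation the regulator infers type exactly: stress test → solvent (pays 231), no stress test → distressed (pays 101).
Solvent: stress test gives 231 − 169 = 62; no stress test gives 101 − 1 = 100. Would deviate. ✗
Distressed: no stress test gives 101 − 3 = 98; stress test gives 231 − 209 = 22. No deviation. ✓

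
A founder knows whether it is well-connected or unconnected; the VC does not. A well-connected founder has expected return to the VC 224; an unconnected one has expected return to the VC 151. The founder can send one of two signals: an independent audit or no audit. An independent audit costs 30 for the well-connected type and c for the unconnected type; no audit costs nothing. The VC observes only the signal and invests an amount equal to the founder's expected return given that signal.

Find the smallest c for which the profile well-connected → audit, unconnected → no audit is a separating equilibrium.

Under separation: audit → well-connected (pays 224); no audit → unconnected (pays 151).
Well-connected: 224 − 30 = 194 ≥ 151 − 0 = 151. Holds regardless of c. ✓
Unconnected: 151 − 0 ≥ 224 − c, so c ≥ 224 − 151 = 73.

73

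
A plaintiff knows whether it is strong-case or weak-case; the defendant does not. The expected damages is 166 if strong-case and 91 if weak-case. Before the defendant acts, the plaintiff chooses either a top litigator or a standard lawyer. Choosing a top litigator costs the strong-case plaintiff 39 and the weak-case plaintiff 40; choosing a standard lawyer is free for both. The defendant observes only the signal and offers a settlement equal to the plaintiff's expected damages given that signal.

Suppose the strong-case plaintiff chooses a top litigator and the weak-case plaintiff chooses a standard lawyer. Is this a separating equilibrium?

No

Under separation the defendant infers type exactly: top litigator → strong-case (pays 166), standard lawyer → weak-case (pays 91).
Strong-case: top litigator gives 166 − 39 = 127; standard lawyer gives 91 − 0 = 91. No deviation. ✓
Weak-case: standard lawyer gives 91 − 0 = 91; top litigator gives 166 − 40 = 126. Would deviate. ✗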